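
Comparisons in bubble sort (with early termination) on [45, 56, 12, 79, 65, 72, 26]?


Algorithm: bubble sort (with early termination)
Input: [45, 56, 12, 79, 65, 72, 26]
Sorted: [12, 26, 45, 56, 65, 72, 79]

21


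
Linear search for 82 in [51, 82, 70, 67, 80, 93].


i=0: 51!=82
i=1: 82==82 found!

Found at 1, 2 comps


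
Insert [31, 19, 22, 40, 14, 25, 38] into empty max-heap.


Insert 31: [31]
Insert 19: [31, 19]
Insert 22: [31, 19, 22]
Insert 40: [40, 31, 22, 19]
Insert 14: [40, 31, 22, 19, 14]
Insert 25: [40, 31, 25, 19, 14, 22]
Insert 38: [40, 31, 38, 19, 14, 22, 25]

Final heap: [40, 31, 38, 19, 14, 22, 25]


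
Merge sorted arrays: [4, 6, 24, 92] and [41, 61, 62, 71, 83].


Take 4 from A
Take 6 from A
Take 24 from A
Take 41 from B
Take 61 from B
Take 62 from B
Take 71 from B
Take 83 from B

Merged: [4, 6, 24, 41, 61, 62, 71, 83, 92]


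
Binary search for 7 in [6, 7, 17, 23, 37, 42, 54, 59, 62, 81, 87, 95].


Step 1: lo=0, hi=11, mid=5, val=42
Step 2: lo=0, hi=4, mid=2, val=17
Step 3: lo=0, hi=1, mid=0, val=6
Step 4: lo=1, hi=1, mid=1, val=7

Found at index 1


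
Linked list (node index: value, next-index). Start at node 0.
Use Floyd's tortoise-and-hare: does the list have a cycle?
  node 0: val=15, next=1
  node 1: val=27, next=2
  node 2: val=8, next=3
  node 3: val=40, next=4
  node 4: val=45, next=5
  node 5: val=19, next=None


Floyd's tortoise (slow, +1) and hare (fast, +2):
  init: slow=0, fast=0
  step 1: slow=1, fast=2
  step 2: slow=2, fast=4
  step 3: fast 4->5->None, no cycle

Cycle: no


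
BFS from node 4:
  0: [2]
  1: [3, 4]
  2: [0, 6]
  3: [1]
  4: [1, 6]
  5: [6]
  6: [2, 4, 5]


Visit 4, enqueue [1, 6]
Visit 1, enqueue [3]
Visit 6, enqueue [2, 5]
Visit 3, enqueue []
Visit 2, enqueue [0]
Visit 5, enqueue []
Visit 0, enqueue []

BFS order: [4, 1, 6, 3, 2, 5, 0]


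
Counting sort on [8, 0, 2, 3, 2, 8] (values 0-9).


Input: [8, 0, 2, 3, 2, 8]
Counts: [1, 0, 2, 1, 0, 0, 0, 0, 2, 0]

Sorted: [0, 2, 2, 3, 8, 8]


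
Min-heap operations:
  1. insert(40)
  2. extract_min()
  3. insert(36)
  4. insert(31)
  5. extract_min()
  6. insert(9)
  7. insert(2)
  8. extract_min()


insert(40) -> [40]
extract_min()->40, []
insert(36) -> [36]
insert(31) -> [31, 36]
extract_min()->31, [36]
insert(9) -> [9, 36]
insert(2) -> [2, 36, 9]
extract_min()->2, [9, 36]

Final heap: [9, 36]


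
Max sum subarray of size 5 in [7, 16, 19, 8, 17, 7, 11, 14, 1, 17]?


[0:5]: 67
[1:6]: 67
[2:7]: 62
[3:8]: 57
[4:9]: 50
[5:10]: 50

Max: 67 at [0:5]


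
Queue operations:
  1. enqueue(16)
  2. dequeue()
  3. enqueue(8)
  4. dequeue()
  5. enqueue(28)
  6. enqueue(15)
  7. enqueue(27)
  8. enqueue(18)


enqueue(16) -> [16]
dequeue()->16, []
enqueue(8) -> [8]
dequeue()->8, []
enqueue(28) -> [28]
enqueue(15) -> [28, 15]
enqueue(27) -> [28, 15, 27]
enqueue(18) -> [28, 15, 27, 18]

Final queue: [28, 15, 27, 18]


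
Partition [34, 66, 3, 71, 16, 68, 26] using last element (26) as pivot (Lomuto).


Pivot: 26
  3 <= 26: swap -> [3, 66, 34, 71, 16, 68, 26]
  16 <= 26: swap -> [3, 16, 34, 71, 66, 68, 26]
Place pivot at 2: [3, 16, 26, 71, 66, 68, 34]

Partitioned: [3, 16, 26, 71, 66, 68, 34]


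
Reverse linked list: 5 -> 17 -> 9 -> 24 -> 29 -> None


Step 1: curr=5, set curr.next=prev(None) | reversed so far: 5
Step 2: curr=17, set curr.next=prev(5) | reversed so far: 17 -> 5
Step 3: curr=9, set curr.next=prev(17) | reversed so far: 9 -> 17 -> 5
Step 4: curr=24, set curr.next=prev(9) | reversed so far: 24 -> 9 -> 17 -> 5
Step 5: curr=29, set curr.next=prev(24) | reversed so far: 29 -> 24 -> 9 -> 17 -> 5

29 -> 24 -> 9 -> 17 -> 5 -> None


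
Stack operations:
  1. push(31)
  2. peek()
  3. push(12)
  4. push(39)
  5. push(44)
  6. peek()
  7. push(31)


push(31) -> [31]
peek()->31
push(12) -> [31, 12]
push(39) -> [31, 12, 39]
push(44) -> [31, 12, 39, 44]
peek()->44
push(31) -> [31, 12, 39, 44, 31]

Final stack: [31, 12, 39, 44, 31]


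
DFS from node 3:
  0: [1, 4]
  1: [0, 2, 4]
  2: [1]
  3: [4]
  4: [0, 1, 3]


Visit 3, push [4]
Visit 4, push [1, 0]
Visit 0, push [1]
Visit 1, push [2]
Visit 2, push []

DFS order: [3, 4, 0, 1, 2]


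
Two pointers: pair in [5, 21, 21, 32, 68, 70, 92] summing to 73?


lo=0(5)+hi=6(92)=97
lo=0(5)+hi=5(70)=75
lo=0(5)+hi=4(68)=73

Yes: 5+68=73


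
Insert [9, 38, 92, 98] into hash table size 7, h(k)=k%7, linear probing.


Insert 9: h=2 -> slot 2
Insert 38: h=3 -> slot 3
Insert 92: h=1 -> slot 1
Insert 98: h=0 -> slot 0

Table: [98, 92, 9, 38, None, None, None]


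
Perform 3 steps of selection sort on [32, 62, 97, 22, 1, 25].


Initial: [32, 62, 97, 22, 1, 25]
Step 1: min=1 at 4
  Swap: [1, 62, 97, 22, 32, 25]
Step 2: min=22 at 3
  Swap: [1, 22, 97, 62, 32, 25]
Step 3: min=25 at 5
  Swap: [1, 22, 25, 62, 32, 97]

After 3 steps: [1, 22, 25, 62, 32, 97]


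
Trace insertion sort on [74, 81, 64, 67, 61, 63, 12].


Initial: [74, 81, 64, 67, 61, 63, 12]
Insert 81: [74, 81, 64, 67, 61, 63, 12]
Insert 64: [64, 74, 81, 67, 61, 63, 12]
Insert 67: [64, 67, 74, 81, 61, 63, 12]
Insert 61: [61, 64, 67, 74, 81, 63, 12]
Insert 63: [61, 63, 64, 67, 74, 81, 12]
Insert 12: [12, 61, 63, 64, 67, 74, 81]

Sorted: [12, 61, 63, 64, 67, 74, 81]


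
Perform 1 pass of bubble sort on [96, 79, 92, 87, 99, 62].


Initial: [96, 79, 92, 87, 99, 62]
Pass 1: [79, 92, 87, 96, 62, 99] (4 swaps)

After 1 pass: [79, 92, 87, 96, 62, 99]


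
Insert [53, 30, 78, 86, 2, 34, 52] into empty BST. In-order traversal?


Insert 53: root
Insert 30: L from 53
Insert 78: R from 53
Insert 86: R from 53 -> R from 78
Insert 2: L from 53 -> L from 30
Insert 34: L from 53 -> R from 30
Insert 52: L from 53 -> R from 30 -> R from 34

In-order: [2, 30, 34, 52, 53, 78, 86]


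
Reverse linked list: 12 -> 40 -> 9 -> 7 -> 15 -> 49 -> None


Step 1: curr=12, set curr.next=prev(None) | reversed so far: 12
Step 2: curr=40, set curr.next=prev(12) | reversed so far: 40 -> 12
Step 3: curr=9, set curr.next=prev(40) | reversed so far: 9 -> 40 -> 12
Step 4: curr=7, set curr.next=prev(9) | reversed so far: 7 -> 9 -> 40 -> 12
Step 5: curr=15, set curr.next=prev(7) | reversed so far: 15 -> 7 -> 9 -> 40 -> 12
Step 6: curr=49, set curr.next=prev(15) | reversed so far: 49 -> 15 -> 7 -> 9 -> 40 -> 12

49 -> 15 -> 7 -> 9 -> 40 -> 12 -> None


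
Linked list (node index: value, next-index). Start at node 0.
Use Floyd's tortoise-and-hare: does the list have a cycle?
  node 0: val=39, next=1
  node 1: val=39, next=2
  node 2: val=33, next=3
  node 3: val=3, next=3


Floyd's tortoise (slow, +1) and hare (fast, +2):
  init: slow=0, fast=0
  step 1: slow=1, fast=2
  step 2: slow=2, fast=3
  step 3: slow=3, fast=3
  slow == fast at node 3: cycle detected

Cycle: yes


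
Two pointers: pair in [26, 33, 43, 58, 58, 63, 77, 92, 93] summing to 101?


lo=0(26)+hi=8(93)=119
lo=0(26)+hi=7(92)=118
lo=0(26)+hi=6(77)=103
lo=0(26)+hi=5(63)=89
lo=1(33)+hi=5(63)=96
lo=2(43)+hi=5(63)=106
lo=2(43)+hi=4(58)=101

Yes: 43+58=101


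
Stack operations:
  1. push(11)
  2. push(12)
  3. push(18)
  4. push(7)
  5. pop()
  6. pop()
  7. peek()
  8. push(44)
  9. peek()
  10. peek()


push(11) -> [11]
push(12) -> [11, 12]
push(18) -> [11, 12, 18]
push(7) -> [11, 12, 18, 7]
pop()->7, [11, 12, 18]
pop()->18, [11, 12]
peek()->12
push(44) -> [11, 12, 44]
peek()->44
peek()->44

Final stack: [11, 12, 44]


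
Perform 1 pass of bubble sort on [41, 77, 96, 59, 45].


Initial: [41, 77, 96, 59, 45]
Pass 1: [41, 77, 59, 45, 96] (2 swaps)

After 1 pass: [41, 77, 59, 45, 96]


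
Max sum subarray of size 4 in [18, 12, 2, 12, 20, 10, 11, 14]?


[0:4]: 44
[1:5]: 46
[2:6]: 44
[3:7]: 53
[4:8]: 55

Max: 55 at [4:8]


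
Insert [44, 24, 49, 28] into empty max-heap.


Insert 44: [44]
Insert 24: [44, 24]
Insert 49: [49, 24, 44]
Insert 28: [49, 28, 44, 24]

Final heap: [49, 28, 44, 24]


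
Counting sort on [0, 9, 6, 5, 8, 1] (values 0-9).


Input: [0, 9, 6, 5, 8, 1]
Counts: [1, 1, 0, 0, 0, 1, 1, 0, 1, 1]

Sorted: [0, 1, 5, 6, 8, 9]


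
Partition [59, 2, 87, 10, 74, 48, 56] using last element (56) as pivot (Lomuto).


Pivot: 56
  2 <= 56: swap -> [2, 59, 87, 10, 74, 48, 56]
  10 <= 56: swap -> [2, 10, 87, 59, 74, 48, 56]
  48 <= 56: swap -> [2, 10, 48, 59, 74, 87, 56]
Place pivot at 3: [2, 10, 48, 56, 74, 87, 59]

Partitioned: [2, 10, 48, 56, 74, 87, 59]


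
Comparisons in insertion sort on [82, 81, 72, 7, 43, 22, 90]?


Algorithm: insertion sort
Input: [82, 81, 72, 7, 43, 22, 90]
Sorted: [7, 22, 43, 72, 81, 82, 90]

16


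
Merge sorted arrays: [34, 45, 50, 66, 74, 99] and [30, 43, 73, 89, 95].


Take 30 from B
Take 34 from A
Take 43 from B
Take 45 from A
Take 50 from A
Take 66 from A
Take 73 from B
Take 74 from A
Take 89 from B
Take 95 from B

Merged: [30, 34, 43, 45, 50, 66, 73, 74, 89, 95, 99]


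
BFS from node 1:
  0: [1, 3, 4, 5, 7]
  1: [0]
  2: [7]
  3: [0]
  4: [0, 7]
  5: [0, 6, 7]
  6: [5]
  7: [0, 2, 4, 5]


Visit 1, enqueue [0]
Visit 0, enqueue [3, 4, 5, 7]
Visit 3, enqueue []
Visit 4, enqueue []
Visit 5, enqueue [6]
Visit 7, enqueue [2]
Visit 6, enqueue []
Visit 2, enqueue []

BFS order: [1, 0, 3, 4, 5, 7, 6, 2]


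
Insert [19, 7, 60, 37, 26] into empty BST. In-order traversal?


Insert 19: root
Insert 7: L from 19
Insert 60: R from 19
Insert 37: R from 19 -> L from 60
Insert 26: R from 19 -> L from 60 -> L from 37

In-order: [7, 19, 26, 37, 60]


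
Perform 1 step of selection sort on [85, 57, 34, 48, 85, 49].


Initial: [85, 57, 34, 48, 85, 49]
Step 1: min=34 at 2
  Swap: [34, 57, 85, 48, 85, 49]

After 1 step: [34, 57, 85, 48, 85, 49]


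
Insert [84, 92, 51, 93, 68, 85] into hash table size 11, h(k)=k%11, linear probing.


Insert 84: h=7 -> slot 7
Insert 92: h=4 -> slot 4
Insert 51: h=7, 1 probes -> slot 8
Insert 93: h=5 -> slot 5
Insert 68: h=2 -> slot 2
Insert 85: h=8, 1 probes -> slot 9

Table: [None, None, 68, None, 92, 93, None, 84, 51, 85, None]


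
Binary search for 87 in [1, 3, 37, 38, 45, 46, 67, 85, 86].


Step 1: lo=0, hi=8, mid=4, val=45
Step 2: lo=5, hi=8, mid=6, val=67
Step 3: lo=7, hi=8, mid=7, val=85
Step 4: lo=8, hi=8, mid=8, val=86

Not found


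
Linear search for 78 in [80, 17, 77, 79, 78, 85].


i=0: 80!=78
i=1: 17!=78
i=2: 77!=78
i=3: 79!=78
i=4: 78==78 found!

Found at 4, 5 comps


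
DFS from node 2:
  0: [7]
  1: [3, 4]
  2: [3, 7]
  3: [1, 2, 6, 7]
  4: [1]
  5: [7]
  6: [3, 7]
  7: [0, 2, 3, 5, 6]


Visit 2, push [7, 3]
Visit 3, push [7, 6, 1]
Visit 1, push [4]
Visit 4, push []
Visit 6, push [7]
Visit 7, push [5, 0]
Visit 0, push []
Visit 5, push []

DFS order: [2, 3, 1, 4, 6, 7, 0, 5]


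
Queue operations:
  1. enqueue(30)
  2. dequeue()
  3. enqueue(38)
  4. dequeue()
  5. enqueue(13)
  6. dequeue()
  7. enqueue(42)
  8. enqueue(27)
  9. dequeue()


enqueue(30) -> [30]
dequeue()->30, []
enqueue(38) -> [38]
dequeue()->38, []
enqueue(13) -> [13]
dequeue()->13, []
enqueue(42) -> [42]
enqueue(27) -> [42, 27]
dequeue()->42, [27]

Final queue: [27]


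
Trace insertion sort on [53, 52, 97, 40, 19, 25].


Initial: [53, 52, 97, 40, 19, 25]
Insert 52: [52, 53, 97, 40, 19, 25]
Insert 97: [52, 53, 97, 40, 19, 25]
Insert 40: [40, 52, 53, 97, 19, 25]
Insert 19: [19, 40, 52, 53, 97, 25]
Insert 25: [19, 25, 40, 52, 53, 97]

Sorted: [19, 25, 40, 52, 53, 97]


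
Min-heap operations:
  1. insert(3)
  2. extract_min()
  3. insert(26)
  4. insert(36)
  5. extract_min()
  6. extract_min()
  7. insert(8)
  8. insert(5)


insert(3) -> [3]
extract_min()->3, []
insert(26) -> [26]
insert(36) -> [26, 36]
extract_min()->26, [36]
extract_min()->36, []
insert(8) -> [8]
insert(5) -> [5, 8]

Final heap: [5, 8]


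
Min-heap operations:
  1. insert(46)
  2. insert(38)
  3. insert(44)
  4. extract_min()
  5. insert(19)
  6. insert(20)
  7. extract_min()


insert(46) -> [46]
insert(38) -> [38, 46]
insert(44) -> [38, 46, 44]
extract_min()->38, [44, 46]
insert(19) -> [19, 46, 44]
insert(20) -> [19, 20, 44, 46]
extract_min()->19, [20, 46, 44]

Final heap: [20, 46, 44]


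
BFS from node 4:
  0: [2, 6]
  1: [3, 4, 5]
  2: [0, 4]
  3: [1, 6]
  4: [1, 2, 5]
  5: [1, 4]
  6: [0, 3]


Visit 4, enqueue [1, 2, 5]
Visit 1, enqueue [3]
Visit 2, enqueue [0]
Visit 5, enqueue []
Visit 3, enqueue [6]
Visit 0, enqueue []
Visit 6, enqueue []

BFS order: [4, 1, 2, 5, 3, 0, 6]


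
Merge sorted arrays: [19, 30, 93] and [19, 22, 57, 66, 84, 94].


Take 19 from A
Take 19 from B
Take 22 from B
Take 30 from A
Take 57 from B
Take 66 from B
Take 84 from B
Take 93 from A

Merged: [19, 19, 22, 30, 57, 66, 84, 93, 94]


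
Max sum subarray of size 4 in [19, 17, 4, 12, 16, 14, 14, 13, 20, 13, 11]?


[0:4]: 52
[1:5]: 49
[2:6]: 46
[3:7]: 56
[4:8]: 57
[5:9]: 61
[6:10]: 60
[7:11]: 57

Max: 61 at [5:9]


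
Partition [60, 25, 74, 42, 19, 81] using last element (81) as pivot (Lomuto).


Pivot: 81
  60 <= 81: advance i (no swap)
  25 <= 81: advance i (no swap)
  74 <= 81: advance i (no swap)
  42 <= 81: advance i (no swap)
  19 <= 81: advance i (no swap)
Place pivot at 5: [60, 25, 74, 42, 19, 81]

Partitioned: [60, 25, 74, 42, 19, 81]


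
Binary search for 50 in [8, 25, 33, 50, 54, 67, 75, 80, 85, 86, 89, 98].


Step 1: lo=0, hi=11, mid=5, val=67
Step 2: lo=0, hi=4, mid=2, val=33
Step 3: lo=3, hi=4, mid=3, val=50

Found at index 3


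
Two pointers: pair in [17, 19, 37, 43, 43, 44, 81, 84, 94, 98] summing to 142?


lo=0(17)+hi=9(98)=115
lo=1(19)+hi=9(98)=117
lo=2(37)+hi=9(98)=135
lo=3(43)+hi=9(98)=141
lo=4(43)+hi=9(98)=141
lo=5(44)+hi=9(98)=142

Yes: 44+98=142


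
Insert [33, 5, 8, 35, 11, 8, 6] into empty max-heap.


Insert 33: [33]
Insert 5: [33, 5]
Insert 8: [33, 5, 8]
Insert 35: [35, 33, 8, 5]
Insert 11: [35, 33, 8, 5, 11]
Insert 8: [35, 33, 8, 5, 11, 8]
Insert 6: [35, 33, 8, 5, 11, 8, 6]

Final heap: [35, 33, 8, 5, 11, 8, 6]


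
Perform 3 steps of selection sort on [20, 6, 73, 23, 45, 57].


Initial: [20, 6, 73, 23, 45, 57]
Step 1: min=6 at 1
  Swap: [6, 20, 73, 23, 45, 57]
Step 2: min=20 at 1
  Swap: [6, 20, 73, 23, 45, 57]
Step 3: min=23 at 3
  Swap: [6, 20, 23, 73, 45, 57]

After 3 steps: [6, 20, 23, 73, 45, 57]


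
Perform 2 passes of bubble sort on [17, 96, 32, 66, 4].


Initial: [17, 96, 32, 66, 4]
Pass 1: [17, 32, 66, 4, 96] (3 swaps)
Pass 2: [17, 32, 4, 66, 96] (1 swaps)

After 2 passes: [17, 32, 4, 66, 96]


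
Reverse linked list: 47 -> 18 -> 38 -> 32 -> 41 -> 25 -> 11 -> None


Step 1: curr=47, set curr.next=prev(None) | reversed so far: 47
Step 2: curr=18, set curr.next=prev(47) | reversed so far: 18 -> 47
Step 3: curr=38, set curr.next=prev(18) | reversed so far: 38 -> 18 -> 47
Step 4: curr=32, set curr.next=prev(38) | reversed so far: 32 -> 38 -> 18 -> 47
Step 5: curr=41, set curr.next=prev(32) | reversed so far: 41 -> 32 -> 38 -> 18 -> 47
Step 6: curr=25, set curr.next=prev(41) | reversed so far: 25 -> 41 -> 32 -> 38 -> 18 -> 47
Step 7: curr=11, set curr.next=prev(25) | reversed so far: 11 -> 25 -> 41 -> 32 -> 38 -> 18 -> 47

11 -> 25 -> 41 -> 32 -> 38 -> 18 -> 47 -> None


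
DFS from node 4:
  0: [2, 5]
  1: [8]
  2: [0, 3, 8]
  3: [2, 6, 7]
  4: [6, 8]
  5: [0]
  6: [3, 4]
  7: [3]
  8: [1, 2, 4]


Visit 4, push [8, 6]
Visit 6, push [3]
Visit 3, push [7, 2]
Visit 2, push [8, 0]
Visit 0, push [5]
Visit 5, push []
Visit 8, push [1]
Visit 1, push []
Visit 7, push []

DFS order: [4, 6, 3, 2, 0, 5, 8, 1, 7]


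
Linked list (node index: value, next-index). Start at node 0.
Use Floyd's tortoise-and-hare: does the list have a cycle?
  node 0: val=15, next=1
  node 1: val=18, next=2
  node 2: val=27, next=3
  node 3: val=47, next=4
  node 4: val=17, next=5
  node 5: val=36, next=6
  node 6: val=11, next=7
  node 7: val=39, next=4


Floyd's tortoise (slow, +1) and hare (fast, +2):
  init: slow=0, fast=0
  step 1: slow=1, fast=2
  step 2: slow=2, fast=4
  step 3: slow=3, fast=6
  step 4: slow=4, fast=4
  slow == fast at node 4: cycle detected

Cycle: yes


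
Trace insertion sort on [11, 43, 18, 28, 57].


Initial: [11, 43, 18, 28, 57]
Insert 43: [11, 43, 18, 28, 57]
Insert 18: [11, 18, 43, 28, 57]
Insert 28: [11, 18, 28, 43, 57]
Insert 57: [11, 18, 28, 43, 57]

Sorted: [11, 18, 28, 43, 57]


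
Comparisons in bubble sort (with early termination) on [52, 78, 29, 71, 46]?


Algorithm: bubble sort (with early termination)
Input: [52, 78, 29, 71, 46]
Sorted: [29, 46, 52, 71, 78]

10


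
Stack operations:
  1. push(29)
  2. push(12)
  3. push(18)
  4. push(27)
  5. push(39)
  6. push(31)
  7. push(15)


push(29) -> [29]
push(12) -> [29, 12]
push(18) -> [29, 12, 18]
push(27) -> [29, 12, 18, 27]
push(39) -> [29, 12, 18, 27, 39]
push(31) -> [29, 12, 18, 27, 39, 31]
push(15) -> [29, 12, 18, 27, 39, 31, 15]

Final stack: [29, 12, 18, 27, 39, 31, 15]


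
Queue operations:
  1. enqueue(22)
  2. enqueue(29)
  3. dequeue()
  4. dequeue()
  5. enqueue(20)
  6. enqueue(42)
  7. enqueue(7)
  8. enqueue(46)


enqueue(22) -> [22]
enqueue(29) -> [22, 29]
dequeue()->22, [29]
dequeue()->29, []
enqueue(20) -> [20]
enqueue(42) -> [20, 42]
enqueue(7) -> [20, 42, 7]
enqueue(46) -> [20, 42, 7, 46]

Final queue: [20, 42, 7, 46]


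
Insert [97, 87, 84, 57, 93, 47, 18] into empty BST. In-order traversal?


Insert 97: root
Insert 87: L from 97
Insert 84: L from 97 -> L from 87
Insert 57: L from 97 -> L from 87 -> L from 84
Insert 93: L from 97 -> R from 87
Insert 47: L from 97 -> L from 87 -> L from 84 -> L from 57
Insert 18: L from 97 -> L from 87 -> L from 84 -> L from 57 -> L from 47

In-order: [18, 47, 57, 84, 87, 93, 97]


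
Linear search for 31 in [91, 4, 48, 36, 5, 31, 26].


i=0: 91!=31
i=1: 4!=31
i=2: 48!=31
i=3: 36!=31
i=4: 5!=31
i=5: 31==31 found!

Found at 5, 6 comps


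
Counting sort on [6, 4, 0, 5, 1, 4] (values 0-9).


Input: [6, 4, 0, 5, 1, 4]
Counts: [1, 1, 0, 0, 2, 1, 1, 0, 0, 0]

Sorted: [0, 1, 4, 4, 5, 6]


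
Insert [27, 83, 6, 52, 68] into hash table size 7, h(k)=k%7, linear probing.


Insert 27: h=6 -> slot 6
Insert 83: h=6, 1 probes -> slot 0
Insert 6: h=6, 2 probes -> slot 1
Insert 52: h=3 -> slot 3
Insert 68: h=5 -> slot 5

Table: [83, 6, None, 52, None, 68, 27]


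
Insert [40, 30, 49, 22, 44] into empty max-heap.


Insert 40: [40]
Insert 30: [40, 30]
Insert 49: [49, 30, 40]
Insert 22: [49, 30, 40, 22]
Insert 44: [49, 44, 40, 22, 30]

Final heap: [49, 44, 40, 22, 30]


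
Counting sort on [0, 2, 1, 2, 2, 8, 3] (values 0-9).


Input: [0, 2, 1, 2, 2, 8, 3]
Counts: [1, 1, 3, 1, 0, 0, 0, 0, 1, 0]

Sorted: [0, 1, 2, 2, 2, 3, 8]


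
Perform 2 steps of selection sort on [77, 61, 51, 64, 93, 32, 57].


Initial: [77, 61, 51, 64, 93, 32, 57]
Step 1: min=32 at 5
  Swap: [32, 61, 51, 64, 93, 77, 57]
Step 2: min=51 at 2
  Swap: [32, 51, 61, 64, 93, 77, 57]

After 2 steps: [32, 51, 61, 64, 93, 77, 57]


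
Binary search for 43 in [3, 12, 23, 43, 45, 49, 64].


Step 1: lo=0, hi=6, mid=3, val=43

Found at index 3


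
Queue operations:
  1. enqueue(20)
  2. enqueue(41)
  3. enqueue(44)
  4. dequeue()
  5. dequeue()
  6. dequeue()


enqueue(20) -> [20]
enqueue(41) -> [20, 41]
enqueue(44) -> [20, 41, 44]
dequeue()->20, [41, 44]
dequeue()->41, [44]
dequeue()->44, []

Final queue: []


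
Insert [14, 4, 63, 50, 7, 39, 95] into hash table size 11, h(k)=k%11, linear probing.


Insert 14: h=3 -> slot 3
Insert 4: h=4 -> slot 4
Insert 63: h=8 -> slot 8
Insert 50: h=6 -> slot 6
Insert 7: h=7 -> slot 7
Insert 39: h=6, 3 probes -> slot 9
Insert 95: h=7, 3 probes -> slot 10

Table: [None, None, None, 14, 4, None, 50, 7, 63, 39, 95]


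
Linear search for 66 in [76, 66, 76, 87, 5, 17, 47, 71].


i=0: 76!=66
i=1: 66==66 found!

Found at 1, 2 comps


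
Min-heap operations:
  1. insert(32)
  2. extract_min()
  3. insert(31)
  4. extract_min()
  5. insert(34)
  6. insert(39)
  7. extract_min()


insert(32) -> [32]
extract_min()->32, []
insert(31) -> [31]
extract_min()->31, []
insert(34) -> [34]
insert(39) -> [34, 39]
extract_min()->34, [39]

Final heap: [39]


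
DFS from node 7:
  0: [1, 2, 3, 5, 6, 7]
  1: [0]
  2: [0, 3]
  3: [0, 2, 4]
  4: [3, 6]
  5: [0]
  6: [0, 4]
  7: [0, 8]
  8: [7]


Visit 7, push [8, 0]
Visit 0, push [6, 5, 3, 2, 1]
Visit 1, push []
Visit 2, push [3]
Visit 3, push [4]
Visit 4, push [6]
Visit 6, push []
Visit 5, push []
Visit 8, push []

DFS order: [7, 0, 1, 2, 3, 4, 6, 5, 8]


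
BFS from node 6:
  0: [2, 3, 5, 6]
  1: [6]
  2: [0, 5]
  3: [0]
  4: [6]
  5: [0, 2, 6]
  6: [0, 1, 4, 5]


Visit 6, enqueue [0, 1, 4, 5]
Visit 0, enqueue [2, 3]
Visit 1, enqueue []
Visit 4, enqueue []
Visit 5, enqueue []
Visit 2, enqueue []
Visit 3, enqueue []

BFS order: [6, 0, 1, 4, 5, 2, 3]


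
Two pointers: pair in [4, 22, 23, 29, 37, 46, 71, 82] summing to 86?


lo=0(4)+hi=7(82)=86

Yes: 4+82=86


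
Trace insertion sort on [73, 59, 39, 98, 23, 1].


Initial: [73, 59, 39, 98, 23, 1]
Insert 59: [59, 73, 39, 98, 23, 1]
Insert 39: [39, 59, 73, 98, 23, 1]
Insert 98: [39, 59, 73, 98, 23, 1]
Insert 23: [23, 39, 59, 73, 98, 1]
Insert 1: [1, 23, 39, 59, 73, 98]

Sorted: [1, 23, 39, 59, 73, 98]


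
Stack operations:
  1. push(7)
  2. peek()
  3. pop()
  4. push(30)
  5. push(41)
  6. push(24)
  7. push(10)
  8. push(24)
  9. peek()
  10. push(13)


push(7) -> [7]
peek()->7
pop()->7, []
push(30) -> [30]
push(41) -> [30, 41]
push(24) -> [30, 41, 24]
push(10) -> [30, 41, 24, 10]
push(24) -> [30, 41, 24, 10, 24]
peek()->24
push(13) -> [30, 41, 24, 10, 24, 13]

Final stack: [30, 41, 24, 10, 24, 13]


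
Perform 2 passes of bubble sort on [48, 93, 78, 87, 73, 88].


Initial: [48, 93, 78, 87, 73, 88]
Pass 1: [48, 78, 87, 73, 88, 93] (4 swaps)
Pass 2: [48, 78, 73, 87, 88, 93] (1 swaps)

After 2 passes: [48, 78, 73, 87, 88, 93]


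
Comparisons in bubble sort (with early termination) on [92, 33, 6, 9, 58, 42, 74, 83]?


Algorithm: bubble sort (with early termination)
Input: [92, 33, 6, 9, 58, 42, 74, 83]
Sorted: [6, 9, 33, 42, 58, 74, 83, 92]

18


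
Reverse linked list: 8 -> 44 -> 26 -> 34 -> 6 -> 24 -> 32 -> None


Step 1: curr=8, set curr.next=prev(None) | reversed so far: 8
Step 2: curr=44, set curr.next=prev(8) | reversed so far: 44 -> 8
Step 3: curr=26, set curr.next=prev(44) | reversed so far: 26 -> 44 -> 8
Step 4: curr=34, set curr.next=prev(26) | reversed so far: 34 -> 26 -> 44 -> 8
Step 5: curr=6, set curr.next=prev(34) | reversed so far: 6 -> 34 -> 26 -> 44 -> 8
Step 6: curr=24, set curr.next=prev(6) | reversed so far: 24 -> 6 -> 34 -> 26 -> 44 -> 8
Step 7: curr=32, set curr.next=prev(24) | reversed so far: 32 -> 24 -> 6 -> 34 -> 26 -> 44 -> 8

32 -> 24 -> 6 -> 34 -> 26 -> 44 -> 8 -> None


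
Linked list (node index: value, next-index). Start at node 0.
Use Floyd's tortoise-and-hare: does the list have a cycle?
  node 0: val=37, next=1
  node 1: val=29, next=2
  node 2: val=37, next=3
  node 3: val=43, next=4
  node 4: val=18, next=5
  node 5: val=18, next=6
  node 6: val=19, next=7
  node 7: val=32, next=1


Floyd's tortoise (slow, +1) and hare (fast, +2):
  init: slow=0, fast=0
  step 1: slow=1, fast=2
  step 2: slow=2, fast=4
  step 3: slow=3, fast=6
  step 4: slow=4, fast=1
  step 5: slow=5, fast=3
  step 6: slow=6, fast=5
  step 7: slow=7, fast=7
  slow == fast at node 7: cycle detected

Cycle: yes


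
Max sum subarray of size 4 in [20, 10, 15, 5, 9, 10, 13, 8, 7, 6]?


[0:4]: 50
[1:5]: 39
[2:6]: 39
[3:7]: 37
[4:8]: 40
[5:9]: 38
[6:10]: 34

Max: 50 at [0:4]


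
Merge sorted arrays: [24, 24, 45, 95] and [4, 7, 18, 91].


Take 4 from B
Take 7 from B
Take 18 from B
Take 24 from A
Take 24 from A
Take 45 from A
Take 91 from B

Merged: [4, 7, 18, 24, 24, 45, 91, 95]


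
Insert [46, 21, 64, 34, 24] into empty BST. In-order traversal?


Insert 46: root
Insert 21: L from 46
Insert 64: R from 46
Insert 34: L from 46 -> R from 21
Insert 24: L from 46 -> R from 21 -> L from 34

In-order: [21, 24, 34, 46, 64]


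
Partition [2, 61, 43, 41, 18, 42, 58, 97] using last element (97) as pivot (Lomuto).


Pivot: 97
  2 <= 97: advance i (no swap)
  61 <= 97: advance i (no swap)
  43 <= 97: advance i (no swap)
  41 <= 97: advance i (no swap)
  18 <= 97: advance i (no swap)
  42 <= 97: advance i (no swap)
  58 <= 97: advance i (no swap)
Place pivot at 7: [2, 61, 43, 41, 18, 42, 58, 97]

Partitioned: [2, 61, 43, 41, 18, 42, 58, 97]


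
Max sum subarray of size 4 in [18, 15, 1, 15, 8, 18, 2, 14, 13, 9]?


[0:4]: 49
[1:5]: 39
[2:6]: 42
[3:7]: 43
[4:8]: 42
[5:9]: 47
[6:10]: 38

Max: 49 at [0:4]


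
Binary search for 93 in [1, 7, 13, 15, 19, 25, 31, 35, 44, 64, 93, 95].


Step 1: lo=0, hi=11, mid=5, val=25
Step 2: lo=6, hi=11, mid=8, val=44
Step 3: lo=9, hi=11, mid=10, val=93

Found at index 10


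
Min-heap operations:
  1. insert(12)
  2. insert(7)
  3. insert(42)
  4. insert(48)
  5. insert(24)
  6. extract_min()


insert(12) -> [12]
insert(7) -> [7, 12]
insert(42) -> [7, 12, 42]
insert(48) -> [7, 12, 42, 48]
insert(24) -> [7, 12, 42, 48, 24]
extract_min()->7, [12, 24, 42, 48]

Final heap: [12, 24, 42, 48]


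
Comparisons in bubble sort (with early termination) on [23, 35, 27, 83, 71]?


Algorithm: bubble sort (with early termination)
Input: [23, 35, 27, 83, 71]
Sorted: [23, 27, 35, 71, 83]

7


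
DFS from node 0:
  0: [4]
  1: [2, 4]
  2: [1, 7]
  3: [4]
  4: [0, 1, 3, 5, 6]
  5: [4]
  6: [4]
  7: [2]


Visit 0, push [4]
Visit 4, push [6, 5, 3, 1]
Visit 1, push [2]
Visit 2, push [7]
Visit 7, push []
Visit 3, push []
Visit 5, push []
Visit 6, push []

DFS order: [0, 4, 1, 2, 7, 3, 5, 6]


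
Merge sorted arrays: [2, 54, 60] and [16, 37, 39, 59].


Take 2 from A
Take 16 from B
Take 37 from B
Take 39 from B
Take 54 from A
Take 59 from B

Merged: [2, 16, 37, 39, 54, 59, 60]


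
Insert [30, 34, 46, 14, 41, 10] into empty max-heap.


Insert 30: [30]
Insert 34: [34, 30]
Insert 46: [46, 30, 34]
Insert 14: [46, 30, 34, 14]
Insert 41: [46, 41, 34, 14, 30]
Insert 10: [46, 41, 34, 14, 30, 10]

Final heap: [46, 41, 34, 14, 30, 10]


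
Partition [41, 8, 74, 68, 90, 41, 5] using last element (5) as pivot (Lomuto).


Pivot: 5
Place pivot at 0: [5, 8, 74, 68, 90, 41, 41]

Partitioned: [5, 8, 74, 68, 90, 41, 41]


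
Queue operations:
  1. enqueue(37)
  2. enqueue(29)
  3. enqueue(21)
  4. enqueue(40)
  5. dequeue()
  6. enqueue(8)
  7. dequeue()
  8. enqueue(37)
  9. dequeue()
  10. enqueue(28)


enqueue(37) -> [37]
enqueue(29) -> [37, 29]
enqueue(21) -> [37, 29, 21]
enqueue(40) -> [37, 29, 21, 40]
dequeue()->37, [29, 21, 40]
enqueue(8) -> [29, 21, 40, 8]
dequeue()->29, [21, 40, 8]
enqueue(37) -> [21, 40, 8, 37]
dequeue()->21, [40, 8, 37]
enqueue(28) -> [40, 8, 37, 28]

Final queue: [40, 8, 37, 28]


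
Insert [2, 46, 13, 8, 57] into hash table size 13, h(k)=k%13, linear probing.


Insert 2: h=2 -> slot 2
Insert 46: h=7 -> slot 7
Insert 13: h=0 -> slot 0
Insert 8: h=8 -> slot 8
Insert 57: h=5 -> slot 5

Table: [13, None, 2, None, None, 57, None, 46, 8, None, None, None, None]


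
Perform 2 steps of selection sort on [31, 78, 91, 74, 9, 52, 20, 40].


Initial: [31, 78, 91, 74, 9, 52, 20, 40]
Step 1: min=9 at 4
  Swap: [9, 78, 91, 74, 31, 52, 20, 40]
Step 2: min=20 at 6
  Swap: [9, 20, 91, 74, 31, 52, 78, 40]

After 2 steps: [9, 20, 91, 74, 31, 52, 78, 40]


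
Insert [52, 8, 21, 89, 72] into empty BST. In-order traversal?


Insert 52: root
Insert 8: L from 52
Insert 21: L from 52 -> R from 8
Insert 89: R from 52
Insert 72: R from 52 -> L from 89

In-order: [8, 21, 52, 72, 89]


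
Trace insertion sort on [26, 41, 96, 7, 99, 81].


Initial: [26, 41, 96, 7, 99, 81]
Insert 41: [26, 41, 96, 7, 99, 81]
Insert 96: [26, 41, 96, 7, 99, 81]
Insert 7: [7, 26, 41, 96, 99, 81]
Insert 99: [7, 26, 41, 96, 99, 81]
Insert 81: [7, 26, 41, 81, 96, 99]

Sorted: [7, 26, 41, 81, 96, 99]


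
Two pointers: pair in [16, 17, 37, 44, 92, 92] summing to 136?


lo=0(16)+hi=5(92)=108
lo=1(17)+hi=5(92)=109
lo=2(37)+hi=5(92)=129
lo=3(44)+hi=5(92)=136

Yes: 44+92=136


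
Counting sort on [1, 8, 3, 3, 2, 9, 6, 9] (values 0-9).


Input: [1, 8, 3, 3, 2, 9, 6, 9]
Counts: [0, 1, 1, 2, 0, 0, 1, 0, 1, 2]

Sorted: [1, 2, 3, 3, 6, 8, 9, 9]


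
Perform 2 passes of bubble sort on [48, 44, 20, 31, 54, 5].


Initial: [48, 44, 20, 31, 54, 5]
Pass 1: [44, 20, 31, 48, 5, 54] (4 swaps)
Pass 2: [20, 31, 44, 5, 48, 54] (3 swaps)

After 2 passes: [20, 31, 44, 5, 48, 54]


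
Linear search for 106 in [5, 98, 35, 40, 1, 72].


i=0: 5!=106
i=1: 98!=106
i=2: 35!=106
i=3: 40!=106
i=4: 1!=106
i=5: 72!=106

Not found, 6 comps


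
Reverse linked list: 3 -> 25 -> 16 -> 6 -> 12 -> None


Step 1: curr=3, set curr.next=prev(None) | reversed so far: 3
Step 2: curr=25, set curr.next=prev(3) | reversed so far: 25 -> 3
Step 3: curr=16, set curr.next=prev(25) | reversed so far: 16 -> 25 -> 3
Step 4: curr=6, set curr.next=prev(16) | reversed so far: 6 -> 16 -> 25 -> 3
Step 5: curr=12, set curr.next=prev(6) | reversed so far: 12 -> 6 -> 16 -> 25 -> 3

12 -> 6 -> 16 -> 25 -> 3 -> None


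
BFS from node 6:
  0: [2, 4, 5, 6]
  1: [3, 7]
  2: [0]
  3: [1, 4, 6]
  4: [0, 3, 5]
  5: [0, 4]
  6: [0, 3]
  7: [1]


Visit 6, enqueue [0, 3]
Visit 0, enqueue [2, 4, 5]
Visit 3, enqueue [1]
Visit 2, enqueue []
Visit 4, enqueue []
Visit 5, enqueue []
Visit 1, enqueue [7]
Visit 7, enqueue []

BFS order: [6, 0, 3, 2, 4, 5, 1, 7]


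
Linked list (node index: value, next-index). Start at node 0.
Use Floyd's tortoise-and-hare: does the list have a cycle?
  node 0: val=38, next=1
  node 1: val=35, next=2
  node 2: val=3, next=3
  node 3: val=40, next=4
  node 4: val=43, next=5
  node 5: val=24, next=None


Floyd's tortoise (slow, +1) and hare (fast, +2):
  init: slow=0, fast=0
  step 1: slow=1, fast=2
  step 2: slow=2, fast=4
  step 3: fast 4->5->None, no cycle

Cycle: no


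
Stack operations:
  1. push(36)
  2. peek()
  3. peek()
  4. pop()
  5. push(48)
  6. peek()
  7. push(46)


push(36) -> [36]
peek()->36
peek()->36
pop()->36, []
push(48) -> [48]
peek()->48
push(46) -> [48, 46]

Final stack: [48, 46]


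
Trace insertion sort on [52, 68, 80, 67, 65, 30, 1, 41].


Initial: [52, 68, 80, 67, 65, 30, 1, 41]
Insert 68: [52, 68, 80, 67, 65, 30, 1, 41]
Insert 80: [52, 68, 80, 67, 65, 30, 1, 41]
Insert 67: [52, 67, 68, 80, 65, 30, 1, 41]
Insert 65: [52, 65, 67, 68, 80, 30, 1, 41]
Insert 30: [30, 52, 65, 67, 68, 80, 1, 41]
Insert 1: [1, 30, 52, 65, 67, 68, 80, 41]
Insert 41: [1, 30, 41, 52, 65, 67, 68, 80]

Sorted: [1, 30, 41, 52, 65, 67, 68, 80]


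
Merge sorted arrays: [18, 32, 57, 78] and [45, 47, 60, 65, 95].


Take 18 from A
Take 32 from A
Take 45 from B
Take 47 from B
Take 57 from A
Take 60 from B
Take 65 from B
Take 78 from A

Merged: [18, 32, 45, 47, 57, 60, 65, 78, 95]


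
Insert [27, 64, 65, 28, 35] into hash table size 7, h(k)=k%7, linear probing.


Insert 27: h=6 -> slot 6
Insert 64: h=1 -> slot 1
Insert 65: h=2 -> slot 2
Insert 28: h=0 -> slot 0
Insert 35: h=0, 3 probes -> slot 3

Table: [28, 64, 65, 35, None, None, 27]


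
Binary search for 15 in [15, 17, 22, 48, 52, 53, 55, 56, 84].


Step 1: lo=0, hi=8, mid=4, val=52
Step 2: lo=0, hi=3, mid=1, val=17
Step 3: lo=0, hi=0, mid=0, val=15

Found at index 0


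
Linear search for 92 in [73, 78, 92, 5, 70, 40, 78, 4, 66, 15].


i=0: 73!=92
i=1: 78!=92
i=2: 92==92 found!

Found at 2, 3 comps


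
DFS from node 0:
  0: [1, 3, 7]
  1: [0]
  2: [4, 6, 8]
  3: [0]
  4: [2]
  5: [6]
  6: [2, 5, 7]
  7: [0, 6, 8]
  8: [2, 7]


Visit 0, push [7, 3, 1]
Visit 1, push []
Visit 3, push []
Visit 7, push [8, 6]
Visit 6, push [5, 2]
Visit 2, push [8, 4]
Visit 4, push []
Visit 8, push []
Visit 5, push []

DFS order: [0, 1, 3, 7, 6, 2, 4, 8, 5]


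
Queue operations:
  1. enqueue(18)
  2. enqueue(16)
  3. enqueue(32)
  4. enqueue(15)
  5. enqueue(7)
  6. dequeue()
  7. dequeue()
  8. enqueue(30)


enqueue(18) -> [18]
enqueue(16) -> [18, 16]
enqueue(32) -> [18, 16, 32]
enqueue(15) -> [18, 16, 32, 15]
enqueue(7) -> [18, 16, 32, 15, 7]
dequeue()->18, [16, 32, 15, 7]
dequeue()->16, [32, 15, 7]
enqueue(30) -> [32, 15, 7, 30]

Final queue: [32, 15, 7, 30]


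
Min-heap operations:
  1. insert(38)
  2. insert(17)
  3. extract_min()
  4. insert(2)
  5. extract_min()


insert(38) -> [38]
insert(17) -> [17, 38]
extract_min()->17, [38]
insert(2) -> [2, 38]
extract_min()->2, [38]

Final heap: [38]


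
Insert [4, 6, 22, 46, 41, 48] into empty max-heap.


Insert 4: [4]
Insert 6: [6, 4]
Insert 22: [22, 4, 6]
Insert 46: [46, 22, 6, 4]
Insert 41: [46, 41, 6, 4, 22]
Insert 48: [48, 41, 46, 4, 22, 6]

Final heap: [48, 41, 46, 4, 22, 6]


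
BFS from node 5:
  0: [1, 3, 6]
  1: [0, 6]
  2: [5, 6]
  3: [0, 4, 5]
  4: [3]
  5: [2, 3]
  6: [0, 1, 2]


Visit 5, enqueue [2, 3]
Visit 2, enqueue [6]
Visit 3, enqueue [0, 4]
Visit 6, enqueue [1]
Visit 0, enqueue []
Visit 4, enqueue []
Visit 1, enqueue []

BFS order: [5, 2, 3, 6, 0, 4, 1]


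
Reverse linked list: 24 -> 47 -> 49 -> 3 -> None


Step 1: curr=24, set curr.next=prev(None) | reversed so far: 24
Step 2: curr=47, set curr.next=prev(24) | reversed so far: 47 -> 24
Step 3: curr=49, set curr.next=prev(47) | reversed so far: 49 -> 47 -> 24
Step 4: curr=3, set curr.next=prev(49) | reversed so far: 3 -> 49 -> 47 -> 24

3 -> 49 -> 47 -> 24 -> None


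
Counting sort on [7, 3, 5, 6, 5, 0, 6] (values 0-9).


Input: [7, 3, 5, 6, 5, 0, 6]
Counts: [1, 0, 0, 1, 0, 2, 2, 1, 0, 0]

Sorted: [0, 3, 5, 5, 6, 6, 7]


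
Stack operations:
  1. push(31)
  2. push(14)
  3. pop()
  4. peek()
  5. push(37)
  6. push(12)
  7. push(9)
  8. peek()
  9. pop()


push(31) -> [31]
push(14) -> [31, 14]
pop()->14, [31]
peek()->31
push(37) -> [31, 37]
push(12) -> [31, 37, 12]
push(9) -> [31, 37, 12, 9]
peek()->9
pop()->9, [31, 37, 12]

Final stack: [31, 37, 12]


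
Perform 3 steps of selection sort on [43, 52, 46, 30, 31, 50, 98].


Initial: [43, 52, 46, 30, 31, 50, 98]
Step 1: min=30 at 3
  Swap: [30, 52, 46, 43, 31, 50, 98]
Step 2: min=31 at 4
  Swap: [30, 31, 46, 43, 52, 50, 98]
Step 3: min=43 at 3
  Swap: [30, 31, 43, 46, 52, 50, 98]

After 3 steps: [30, 31, 43, 46, 52, 50, 98]


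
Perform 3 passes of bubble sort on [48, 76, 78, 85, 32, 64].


Initial: [48, 76, 78, 85, 32, 64]
Pass 1: [48, 76, 78, 32, 64, 85] (2 swaps)
Pass 2: [48, 76, 32, 64, 78, 85] (2 swaps)
Pass 3: [48, 32, 64, 76, 78, 85] (2 swaps)

After 3 passes: [48, 32, 64, 76, 78, 85]


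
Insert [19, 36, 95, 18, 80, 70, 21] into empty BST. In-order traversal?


Insert 19: root
Insert 36: R from 19
Insert 95: R from 19 -> R from 36
Insert 18: L from 19
Insert 80: R from 19 -> R from 36 -> L from 95
Insert 70: R from 19 -> R from 36 -> L from 95 -> L from 80
Insert 21: R from 19 -> L from 36

In-order: [18, 19, 21, 36, 70, 80, 95]


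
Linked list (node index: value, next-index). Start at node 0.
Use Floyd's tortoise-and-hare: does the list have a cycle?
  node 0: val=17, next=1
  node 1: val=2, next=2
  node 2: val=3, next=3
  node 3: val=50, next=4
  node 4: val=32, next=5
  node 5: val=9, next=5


Floyd's tortoise (slow, +1) and hare (fast, +2):
  init: slow=0, fast=0
  step 1: slow=1, fast=2
  step 2: slow=2, fast=4
  step 3: slow=3, fast=5
  step 4: slow=4, fast=5
  step 5: slow=5, fast=5
  slow == fast at node 5: cycle detected

Cycle: yes


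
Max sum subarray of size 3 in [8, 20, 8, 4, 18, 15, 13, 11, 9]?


[0:3]: 36
[1:4]: 32
[2:5]: 30
[3:6]: 37
[4:7]: 46
[5:8]: 39
[6:9]: 33

Max: 46 at [4:7]


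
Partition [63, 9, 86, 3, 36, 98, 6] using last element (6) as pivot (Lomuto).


Pivot: 6
  3 <= 6: swap -> [3, 9, 86, 63, 36, 98, 6]
Place pivot at 1: [3, 6, 86, 63, 36, 98, 9]

Partitioned: [3, 6, 86, 63, 36, 98, 9]


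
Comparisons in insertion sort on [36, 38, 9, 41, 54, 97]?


Algorithm: insertion sort
Input: [36, 38, 9, 41, 54, 97]
Sorted: [9, 36, 38, 41, 54, 97]

6


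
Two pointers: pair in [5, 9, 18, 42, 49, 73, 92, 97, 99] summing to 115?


lo=0(5)+hi=8(99)=104
lo=1(9)+hi=8(99)=108
lo=2(18)+hi=8(99)=117
lo=2(18)+hi=7(97)=115

Yes: 18+97=115


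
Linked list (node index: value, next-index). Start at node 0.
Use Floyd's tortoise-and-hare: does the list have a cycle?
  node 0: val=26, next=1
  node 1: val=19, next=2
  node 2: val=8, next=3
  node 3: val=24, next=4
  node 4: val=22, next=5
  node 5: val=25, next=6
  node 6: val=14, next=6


Floyd's tortoise (slow, +1) and hare (fast, +2):
  init: slow=0, fast=0
  step 1: slow=1, fast=2
  step 2: slow=2, fast=4
  step 3: slow=3, fast=6
  step 4: slow=4, fast=6
  step 5: slow=5, fast=6
  step 6: slow=6, fast=6
  slow == fast at node 6: cycle detected

Cycle: yes


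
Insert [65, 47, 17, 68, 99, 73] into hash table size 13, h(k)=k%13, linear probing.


Insert 65: h=0 -> slot 0
Insert 47: h=8 -> slot 8
Insert 17: h=4 -> slot 4
Insert 68: h=3 -> slot 3
Insert 99: h=8, 1 probes -> slot 9
Insert 73: h=8, 2 probes -> slot 10

Table: [65, None, None, 68, 17, None, None, None, 47, 99, 73, None, None]


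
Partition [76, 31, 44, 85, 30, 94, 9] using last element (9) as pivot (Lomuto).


Pivot: 9
Place pivot at 0: [9, 31, 44, 85, 30, 94, 76]

Partitioned: [9, 31, 44, 85, 30, 94, 76]


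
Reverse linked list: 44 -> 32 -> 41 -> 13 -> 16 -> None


Step 1: curr=44, set curr.next=prev(None) | reversed so far: 44
Step 2: curr=32, set curr.next=prev(44) | reversed so far: 32 -> 44
Step 3: curr=41, set curr.next=prev(32) | reversed so far: 41 -> 32 -> 44
Step 4: curr=13, set curr.next=prev(41) | reversed so far: 13 -> 41 -> 32 -> 44
Step 5: curr=16, set curr.next=prev(13) | reversed so far: 16 -> 13 -> 41 -> 32 -> 44

16 -> 13 -> 41 -> 32 -> 44 -> None


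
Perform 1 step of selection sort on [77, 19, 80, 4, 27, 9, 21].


Initial: [77, 19, 80, 4, 27, 9, 21]
Step 1: min=4 at 3
  Swap: [4, 19, 80, 77, 27, 9, 21]

After 1 step: [4, 19, 80, 77, 27, 9, 21]


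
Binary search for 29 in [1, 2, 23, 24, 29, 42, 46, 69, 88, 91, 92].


Step 1: lo=0, hi=10, mid=5, val=42
Step 2: lo=0, hi=4, mid=2, val=23
Step 3: lo=3, hi=4, mid=3, val=24
Step 4: lo=4, hi=4, mid=4, val=29

Found at index 4


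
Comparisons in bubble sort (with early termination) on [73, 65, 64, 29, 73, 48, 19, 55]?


Algorithm: bubble sort (with early termination)
Input: [73, 65, 64, 29, 73, 48, 19, 55]
Sorted: [19, 29, 48, 55, 64, 65, 73, 73]

28


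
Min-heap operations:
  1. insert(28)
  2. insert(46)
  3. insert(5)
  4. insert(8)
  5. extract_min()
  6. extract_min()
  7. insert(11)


insert(28) -> [28]
insert(46) -> [28, 46]
insert(5) -> [5, 46, 28]
insert(8) -> [5, 8, 28, 46]
extract_min()->5, [8, 46, 28]
extract_min()->8, [28, 46]
insert(11) -> [11, 46, 28]

Final heap: [11, 46, 28]


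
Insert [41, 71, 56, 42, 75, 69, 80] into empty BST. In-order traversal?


Insert 41: root
Insert 71: R from 41
Insert 56: R from 41 -> L from 71
Insert 42: R from 41 -> L from 71 -> L from 56
Insert 75: R from 41 -> R from 71
Insert 69: R from 41 -> L from 71 -> R from 56
Insert 80: R from 41 -> R from 71 -> R from 75

In-order: [41, 42, 56, 69, 71, 75, 80]


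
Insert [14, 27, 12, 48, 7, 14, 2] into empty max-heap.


Insert 14: [14]
Insert 27: [27, 14]
Insert 12: [27, 14, 12]
Insert 48: [48, 27, 12, 14]
Insert 7: [48, 27, 12, 14, 7]
Insert 14: [48, 27, 14, 14, 7, 12]
Insert 2: [48, 27, 14, 14, 7, 12, 2]

Final heap: [48, 27, 14, 14, 7, 12, 2]


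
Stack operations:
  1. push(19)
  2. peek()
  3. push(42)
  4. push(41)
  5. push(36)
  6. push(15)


push(19) -> [19]
peek()->19
push(42) -> [19, 42]
push(41) -> [19, 42, 41]
push(36) -> [19, 42, 41, 36]
push(15) -> [19, 42, 41, 36, 15]

Final stack: [19, 42, 41, 36, 15]


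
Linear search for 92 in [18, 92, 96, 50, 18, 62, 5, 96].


i=0: 18!=92
i=1: 92==92 found!

Found at 1, 2 comps


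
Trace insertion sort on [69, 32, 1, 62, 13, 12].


Initial: [69, 32, 1, 62, 13, 12]
Insert 32: [32, 69, 1, 62, 13, 12]
Insert 1: [1, 32, 69, 62, 13, 12]
Insert 62: [1, 32, 62, 69, 13, 12]
Insert 13: [1, 13, 32, 62, 69, 12]
Insert 12: [1, 12, 13, 32, 62, 69]

Sorted: [1, 12, 13, 32, 62, 69]
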